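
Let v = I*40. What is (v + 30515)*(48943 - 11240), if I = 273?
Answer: 1562223805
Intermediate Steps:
v = 10920 (v = 273*40 = 10920)
(v + 30515)*(48943 - 11240) = (10920 + 30515)*(48943 - 11240) = 41435*37703 = 1562223805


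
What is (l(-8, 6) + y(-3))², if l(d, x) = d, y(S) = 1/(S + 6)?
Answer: 529/9 ≈ 58.778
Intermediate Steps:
y(S) = 1/(6 + S)
(l(-8, 6) + y(-3))² = (-8 + 1/(6 - 3))² = (-8 + 1/3)² = (-8 + ⅓)² = (-23/3)² = 529/9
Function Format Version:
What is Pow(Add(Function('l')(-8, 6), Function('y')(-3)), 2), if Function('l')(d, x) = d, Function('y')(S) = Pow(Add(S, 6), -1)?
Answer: Rational(529, 9) ≈ 58.778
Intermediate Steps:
Function('y')(S) = Pow(Add(6, S), -1)
Pow(Add(Function('l')(-8, 6), Function('y')(-3)), 2) = Pow(Add(-8, Pow(Add(6, -3), -1)), 2) = Pow(Add(-8, Pow(3, -1)), 2) = Pow(Add(-8, Rational(1, 3)), 2) = Pow(Rational(-23, 3), 2) = Rational(529, 9)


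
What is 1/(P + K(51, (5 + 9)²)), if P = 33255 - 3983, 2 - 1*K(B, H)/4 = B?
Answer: 1/29076 ≈ 3.4393e-5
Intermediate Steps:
K(B, H) = 8 - 4*B
P = 29272
1/(P + K(51, (5 + 9)²)) = 1/(29272 + (8 - 4*51)) = 1/(29272 + (8 - 204)) = 1/(29272 - 196) = 1/29076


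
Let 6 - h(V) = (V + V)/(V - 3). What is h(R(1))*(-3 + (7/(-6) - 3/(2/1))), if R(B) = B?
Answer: -119/3 ≈ -39.667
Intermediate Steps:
h(V) = 6 - 2*V/(-3 + V) (h(V) = 6 - (V + V)/(V - 3) = 6 - 2*V/(-3 + V))
h(R(1))*(-3 + (7/(-6) - 3/(2/1))) = (2*(-9 + 2*1)/(-3 + 1))*(-3 + (7/(-6) - 3/(2/1))) = (2*(-9 + 2)/(-2))*(-3 + (7*(-1/6) - 3/(2*1))) = (2*(-1/2)*(-7))*(-3 + (-7/6 - 3/2)) = 7*(-3 + (-7/6 - 3*1/2)) = 7*(-3 + (-7/6 - 3/2)) = 7*(-3 - 8/3) = 7*(-17/3) = -119/3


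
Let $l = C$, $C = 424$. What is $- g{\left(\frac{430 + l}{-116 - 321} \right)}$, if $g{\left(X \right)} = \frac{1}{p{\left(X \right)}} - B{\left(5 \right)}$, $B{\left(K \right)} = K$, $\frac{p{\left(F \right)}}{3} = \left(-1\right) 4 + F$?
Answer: $\frac{39467}{7806} \approx 5.056$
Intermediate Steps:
$p{\left(F \right)} = -12 + 3 F$ ($p{\left(F \right)} = 3 \left(\left(-1\right) 4 + F\right) = 3 \left(-4 + F\right) = -12 + 3 F$)
$l = 424$
$g{\left(X \right)} = -5 + \frac{1}{-12 + 3 X}$ ($g{\left(X \right)} = \frac{1}{-12 + 3 X} - 5 = -5 + \frac{1}{-12 + 3 X}$)
$- g{\left(\frac{430 + l}{-116 - 321} \right)} = - \frac{61 - 15 \frac{430 + 424}{-116 - 321}}{3 \left(-4 + \frac{430 + 424}{-116 - 321}\right)} = - \frac{61 - 15 \frac{854}{-437}}{3 \left(-4 + \frac{854}{-437}\right)} = - \frac{61 - 15 \cdot 854 \left(- \frac{1}{437}\right)}{3 \left(-4 + 854 \left(- \frac{1}{437}\right)\right)} = - \frac{61 - - \frac{12810}{437}}{3 \left(-4 - \frac{854}{437}\right)} = - \frac{61 + \frac{12810}{437}}{3 \left(- \frac{2602}{437}\right)} = - \frac{\left(-437\right) 39467}{3 \cdot 2602 \cdot 437} = \left(-1\right) \left(- \frac{39467}{7806}\right) = \frac{39467}{7806}$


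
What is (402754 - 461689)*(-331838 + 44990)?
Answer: 16905386880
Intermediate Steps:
(402754 - 461689)*(-331838 + 44990) = -58935*(-286848) = 16905386880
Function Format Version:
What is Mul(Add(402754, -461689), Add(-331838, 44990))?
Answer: 16905386880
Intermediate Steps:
Mul(Add(402754, -461689), Add(-331838, 44990)) = Mul(-58935, -286848) = 16905386880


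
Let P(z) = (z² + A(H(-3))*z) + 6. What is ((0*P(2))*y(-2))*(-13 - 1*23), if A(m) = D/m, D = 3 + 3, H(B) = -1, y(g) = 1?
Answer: 0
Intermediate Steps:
D = 6
A(m) = 6/m
P(z) = 6 + z² - 6*z (P(z) = (z² + (6/(-1))*z) + 6 = (z² + (6*(-1))*z) + 6 = (z² - 6*z) + 6 = 6 + z² - 6*z)
((0*P(2))*y(-2))*(-13 - 1*23) = ((0*(6 + 2² - 6*2))*1)*(-13 - 1*23) = ((0*(6 + 4 - 12))*1)*(-13 - 23) = ((0*(-2))*1)*(-36) = (0*1)*(-36) = 0*(-36) = 0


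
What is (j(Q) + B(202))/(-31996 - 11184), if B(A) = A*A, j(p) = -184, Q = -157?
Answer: -2031/2159 ≈ -0.94071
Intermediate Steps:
B(A) = A**2
(j(Q) + B(202))/(-31996 - 11184) = (-184 + 202**2)/(-31996 - 11184) = (-184 + 40804)/(-43180) = 40620*(-1/43180) = -2031/2159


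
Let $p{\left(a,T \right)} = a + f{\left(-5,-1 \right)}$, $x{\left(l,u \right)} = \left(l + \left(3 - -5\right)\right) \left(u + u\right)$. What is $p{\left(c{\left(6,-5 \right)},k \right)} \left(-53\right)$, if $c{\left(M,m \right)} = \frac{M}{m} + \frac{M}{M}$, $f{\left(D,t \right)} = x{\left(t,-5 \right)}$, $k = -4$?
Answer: $\frac{18603}{5} \approx 3720.6$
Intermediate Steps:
$x{\left(l,u \right)} = 2 u \left(8 + l\right)$ ($x{\left(l,u \right)} = \left(l + \left(3 + 5\right)\right) 2 u = \left(l + 8\right) 2 u = \left(8 + l\right) 2 u = 2 u \left(8 + l\right)$)
$f{\left(D,t \right)} = -80 - 10 t$ ($f{\left(D,t \right)} = 2 \left(-5\right) \left(8 + t\right) = -80 - 10 t$)
$c{\left(M,m \right)} = 1 + \frac{M}{m}$ ($c{\left(M,m \right)} = \frac{M}{m} + 1 = 1 + \frac{M}{m}$)
$p{\left(a,T \right)} = -70 + a$ ($p{\left(a,T \right)} = a - 70 = -70 + a$)
$p{\left(c{\left(6,-5 \right)},k \right)} \left(-53\right) = \left(-70 + \frac{6 - 5}{-5}\right) \left(-53\right) = \left(-70 - \frac{1}{5}\right) \left(-53\right) = \left(- \frac{351}{5}\right) \left(-53\right) = \frac{18603}{5}$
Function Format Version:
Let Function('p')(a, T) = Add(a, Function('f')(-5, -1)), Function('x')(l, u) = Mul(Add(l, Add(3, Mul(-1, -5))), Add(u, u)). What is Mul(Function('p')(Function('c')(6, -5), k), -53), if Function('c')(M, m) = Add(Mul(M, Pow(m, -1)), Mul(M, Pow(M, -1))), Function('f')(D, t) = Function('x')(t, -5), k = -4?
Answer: Rational(18603, 5) ≈ 3720.6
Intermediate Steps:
Function('x')(l, u) = Mul(2, u, Add(8, l)) (Function('x')(l, u) = Mul(Add(l, Add(3, 5)), Mul(2, u)) = Mul(Add(l, 8), Mul(2, u)) = Mul(Add(8, l), Mul(2, u)) = Mul(2, u, Add(8, l)))
Function('f')(D, t) = Add(-80, Mul(-10, t)) (Function('f')(D, t) = Mul(2, -5, Add(8, t)) = Add(-80, Mul(-10, t)))
Function('c')(M, m) = Add(1, Mul(M, Pow(m, -1))) (Function('c')(M, m) = Add(Mul(M, Pow(m, -1)), 1) = Add(1, Mul(M, Pow(m, -1))))
Function('p')(a, T) = Add(-70, a) (Function('p')(a, T) = Add(a, Add(-80, Mul(-10, -1))) = Add(a, Add(-80, 10)) = Add(a, -70) = Add(-70, a))
Mul(Function('p')(Function('c')(6, -5), k), -53) = Mul(Add(-70, Mul(Pow(-5, -1), Add(6, -5))), -53) = Mul(Add(-70, Mul(Rational(-1, 5), 1)), -53) = Mul(Add(-70, Rational(-1, 5)), -53) = Mul(Rational(-351, 5), -53) = Rational(18603, 5)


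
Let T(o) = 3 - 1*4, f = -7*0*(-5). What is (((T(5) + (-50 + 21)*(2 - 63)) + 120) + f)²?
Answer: 3564544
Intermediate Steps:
f = 0 (f = 0*(-5) = 0)
T(o) = -1 (T(o) = 3 - 4 = -1)
(((T(5) + (-50 + 21)*(2 - 63)) + 120) + f)² = (((-1 + (-50 + 21)*(2 - 63)) + 120) + 0)² = (((-1 - 29*(-61)) + 120) + 0)² = (((-1 + 1769) + 120) + 0)² = ((1768 + 120) + 0)² = (1888 + 0)² = 1888² = 3564544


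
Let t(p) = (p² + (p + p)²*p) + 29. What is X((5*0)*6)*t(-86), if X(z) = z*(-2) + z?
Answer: 0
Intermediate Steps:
X(z) = -z (X(z) = -2*z + z = -z)
t(p) = 29 + p² + 4*p³ (t(p) = (p² + (2*p)²*p) + 29 = (p² + (4*p²)*p) + 29 = (p² + 4*p³) + 29 = 29 + p² + 4*p³)
X((5*0)*6)*t(-86) = (-5*0*6)*(29 + (-86)² + 4*(-86)³) = (-0*6)*(29 + 7396 + 4*(-636056)) = (-1*0)*(29 + 7396 - 2544224) = 0*(-2536799) = 0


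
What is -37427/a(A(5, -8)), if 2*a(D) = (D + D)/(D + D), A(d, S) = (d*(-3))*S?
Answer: -74854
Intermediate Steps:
A(d, S) = -3*S*d (A(d, S) = (-3*d)*S = -3*S*d)
a(D) = ½ (a(D) = ((D + D)/(D + D))/2 = ((2*D)/((2*D)))/2 = ((2*D)*(1/(2*D)))/2 = (½)*1 = ½)
-37427/a(A(5, -8)) = -37427/½ = -37427*2 = -74854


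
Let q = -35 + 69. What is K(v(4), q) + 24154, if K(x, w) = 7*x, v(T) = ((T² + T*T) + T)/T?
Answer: 24217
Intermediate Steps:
v(T) = (T + 2*T²)/T (v(T) = ((T² + T²) + T)/T = (2*T² + T)/T = (T + 2*T²)/T)
q = 34
K(v(4), q) + 24154 = 7*(1 + 2*4) + 24154 = 7*(1 + 8) + 24154 = 7*9 + 24154 = 63 + 24154 = 24217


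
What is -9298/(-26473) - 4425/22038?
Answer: 29255433/194470658 ≈ 0.15044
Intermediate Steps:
-9298/(-26473) - 4425/22038 = -9298*(-1/26473) - 4425*1/22038 = 9298/26473 - 1475/7346 = 29255433/194470658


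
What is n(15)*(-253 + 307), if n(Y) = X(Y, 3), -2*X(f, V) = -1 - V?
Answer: 108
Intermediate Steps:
X(f, V) = ½ + V/2 (X(f, V) = -(-1 - V)/2 = ½ + V/2)
n(Y) = 2 (n(Y) = ½ + (½)*3 = ½ + 3/2 = 2)
n(15)*(-253 + 307) = 2*(-253 + 307) = 2*54 = 108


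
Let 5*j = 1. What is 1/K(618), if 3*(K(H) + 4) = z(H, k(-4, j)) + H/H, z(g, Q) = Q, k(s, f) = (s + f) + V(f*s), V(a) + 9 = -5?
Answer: -5/48 ≈ -0.10417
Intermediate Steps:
V(a) = -14 (V(a) = -9 - 5 = -14)
j = ⅕ (j = (⅕)*1 = ⅕ ≈ 0.20000)
k(s, f) = -14 + f + s (k(s, f) = (s + f) - 14 = (f + s) - 14 = -14 + f + s)
K(H) = -48/5 (K(H) = -4 + ((-14 + ⅕ - 4) + H/H)/3 = -4 + (-89/5 + 1)/3 = -4 + (⅓)*(-84/5) = -4 - 28/5 = -48/5)
1/K(618) = 1/(-48/5) = -5/48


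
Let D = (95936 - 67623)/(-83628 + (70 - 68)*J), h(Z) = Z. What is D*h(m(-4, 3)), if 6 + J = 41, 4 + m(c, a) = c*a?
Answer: 226504/41779 ≈ 5.4215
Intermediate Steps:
m(c, a) = -4 + a*c (m(c, a) = -4 + c*a = -4 + a*c)
J = 35 (J = -6 + 41 = 35)
D = -28313/83558 (D = (95936 - 67623)/(-83628 + (70 - 68)*35) = 28313/(-83628 + 2*35) = 28313/(-83628 + 70) = 28313/(-83558) = 28313*(-1/83558) = -28313/83558 ≈ -0.33884)
D*h(m(-4, 3)) = -28313*(-4 + 3*(-4))/83558 = -28313*(-4 - 12)/83558 = -28313/83558*(-16) = 226504/41779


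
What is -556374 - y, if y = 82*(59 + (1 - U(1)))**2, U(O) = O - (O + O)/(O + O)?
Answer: -851574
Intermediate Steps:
U(O) = -1 + O (U(O) = O - 2*O/(2*O) = O - 2*O*1/(2*O) = O - 1*1 = O - 1 = -1 + O)
y = 295200 (y = 82*(59 + (1 - (-1 + 1)))**2 = 82*(59 + (1 - 1*0))**2 = 82*(59 + (1 + 0))**2 = 82*(59 + 1)**2 = 82*60**2 = 82*3600 = 295200)
-556374 - y = -556374 - 1*295200 = -556374 - 295200 = -851574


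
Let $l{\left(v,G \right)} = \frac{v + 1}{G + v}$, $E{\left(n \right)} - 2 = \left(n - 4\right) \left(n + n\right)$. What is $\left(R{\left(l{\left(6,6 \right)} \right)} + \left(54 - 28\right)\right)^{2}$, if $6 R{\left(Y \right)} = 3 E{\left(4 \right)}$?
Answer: $729$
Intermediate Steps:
$E{\left(n \right)} = 2 + 2 n \left(-4 + n\right)$ ($E{\left(n \right)} = 2 + \left(n - 4\right) \left(n + n\right) = 2 + \left(-4 + n\right) 2 n = 2 + 2 n \left(-4 + n\right)$)
$l{\left(v,G \right)} = \frac{1 + v}{G + v}$
$R{\left(Y \right)} = 1$ ($R{\left(Y \right)} = \frac{3 \left(2 - 32 + 2 \cdot 4^{2}\right)}{6} = \frac{3 \left(2 - 32 + 2 \cdot 16\right)}{6} = \frac{3 \left(2 - 32 + 32\right)}{6} = \frac{3 \cdot 2}{6} = \frac{1}{6} \cdot 6 = 1$)
$\left(R{\left(l{\left(6,6 \right)} \right)} + \left(54 - 28\right)\right)^{2} = \left(1 + \left(54 - 28\right)\right)^{2} = \left(1 + 26\right)^{2} = 27^{2} = 729$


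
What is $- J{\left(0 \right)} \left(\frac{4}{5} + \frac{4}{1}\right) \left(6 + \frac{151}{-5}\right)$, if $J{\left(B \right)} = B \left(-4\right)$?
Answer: $0$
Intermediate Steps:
$J{\left(B \right)} = - 4 B$
$- J{\left(0 \right)} \left(\frac{4}{5} + \frac{4}{1}\right) \left(6 + \frac{151}{-5}\right) = - \left(-4\right) 0 \left(\frac{4}{5} + \frac{4}{1}\right) \left(6 + \frac{151}{-5}\right) = \left(-1\right) 0 \left(4 \cdot \frac{1}{5} + 4 \cdot 1\right) \left(6 + 151 \left(- \frac{1}{5}\right)\right) = 0 \left(\frac{4}{5} + 4\right) \left(6 - \frac{151}{5}\right) = 0 \cdot \frac{24}{5} \left(- \frac{121}{5}\right) = 0 \left(- \frac{121}{5}\right) = 0$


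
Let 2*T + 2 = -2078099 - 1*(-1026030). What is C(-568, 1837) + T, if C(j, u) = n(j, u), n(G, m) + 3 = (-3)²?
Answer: -1052059/2 ≈ -5.2603e+5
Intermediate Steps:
n(G, m) = 6 (n(G, m) = -3 + (-3)² = -3 + 9 = 6)
C(j, u) = 6
T = -1052071/2 (T = -1 + (-2078099 - 1*(-1026030))/2 = -1 + (-2078099 + 1026030)/2 = -1 + (½)*(-1052069) = -1 - 1052069/2 = -1052071/2 ≈ -5.2604e+5)
C(-568, 1837) + T = 6 - 1052071/2 = -1052059/2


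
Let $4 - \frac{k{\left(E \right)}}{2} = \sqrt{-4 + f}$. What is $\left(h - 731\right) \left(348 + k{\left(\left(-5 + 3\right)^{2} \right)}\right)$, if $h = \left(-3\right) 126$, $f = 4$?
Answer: $-394804$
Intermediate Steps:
$h = -378$
$k{\left(E \right)} = 8$ ($k{\left(E \right)} = 8 - 2 \sqrt{-4 + 4} = 8 - 2 \sqrt{0} = 8 - 0 = 8 + 0 = 8$)
$\left(h - 731\right) \left(348 + k{\left(\left(-5 + 3\right)^{2} \right)}\right) = \left(-378 - 731\right) \left(348 + 8\right) = \left(-1109\right) 356 = -394804$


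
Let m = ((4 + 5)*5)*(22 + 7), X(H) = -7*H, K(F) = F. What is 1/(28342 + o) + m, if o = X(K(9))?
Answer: 36904096/28279 ≈ 1305.0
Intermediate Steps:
o = -63 (o = -7*9 = -63)
m = 1305 (m = (9*5)*29 = 45*29 = 1305)
1/(28342 + o) + m = 1/(28342 - 63) + 1305 = 1/28279 + 1305 = 36904096/28279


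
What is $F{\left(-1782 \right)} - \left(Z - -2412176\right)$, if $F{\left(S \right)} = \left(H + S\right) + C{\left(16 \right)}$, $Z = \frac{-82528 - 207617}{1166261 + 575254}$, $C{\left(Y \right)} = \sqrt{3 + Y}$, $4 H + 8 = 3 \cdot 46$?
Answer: $- \frac{560518290265}{232202} + \sqrt{19} \approx -2.4139 \cdot 10^{6}$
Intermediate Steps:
$H = \frac{65}{2}$ ($H = -2 + \frac{3 \cdot 46}{4} = -2 + \frac{1}{4} \cdot 138 = -2 + \frac{69}{2} = \frac{65}{2} \approx 32.5$)
$Z = - \frac{19343}{116101}$ ($Z = - \frac{290145}{1741515} = \left(-290145\right) \frac{1}{1741515} = - \frac{19343}{116101} \approx -0.1666$)
$F{\left(S \right)} = \frac{65}{2} + S + \sqrt{19}$ ($F{\left(S \right)} = \left(\frac{65}{2} + S\right) + \sqrt{3 + 16} = \left(\frac{65}{2} + S\right) + \sqrt{19} = \frac{65}{2} + S + \sqrt{19}$)
$F{\left(-1782 \right)} - \left(Z - -2412176\right) = \left(\frac{65}{2} - 1782 + \sqrt{19}\right) - \left(- \frac{19343}{116101} - -2412176\right) = \left(- \frac{3499}{2} + \sqrt{19}\right) - \left(- \frac{19343}{116101} + 2412176\right) = \left(- \frac{3499}{2} + \sqrt{19}\right) - \frac{280056026433}{116101} = - \frac{560518290265}{232202} + \sqrt{19}$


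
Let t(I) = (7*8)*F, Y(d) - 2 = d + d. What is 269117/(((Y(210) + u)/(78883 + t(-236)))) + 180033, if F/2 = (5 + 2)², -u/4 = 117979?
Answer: 62178808895/471494 ≈ 1.3188e+5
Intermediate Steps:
u = -471916 (u = -4*117979 = -471916)
Y(d) = 2 + 2*d (Y(d) = 2 + (d + d) = 2 + 2*d)
F = 98 (F = 2*(5 + 2)² = 2*7² = 2*49 = 98)
t(I) = 5488 (t(I) = (7*8)*98 = 56*98 = 5488)
269117/(((Y(210) + u)/(78883 + t(-236)))) + 180033 = 269117/((((2 + 2*210) - 471916)/(78883 + 5488))) + 180033 = 269117/((((2 + 420) - 471916)/84371)) + 180033 = 269117/(((422 - 471916)*(1/84371))) + 180033 = 269117/((-471494*1/84371)) + 180033 = 269117/(-471494/84371) + 180033 = 269117*(-84371/471494) + 180033 = -22705670407/471494 + 180033 = 62178808895/471494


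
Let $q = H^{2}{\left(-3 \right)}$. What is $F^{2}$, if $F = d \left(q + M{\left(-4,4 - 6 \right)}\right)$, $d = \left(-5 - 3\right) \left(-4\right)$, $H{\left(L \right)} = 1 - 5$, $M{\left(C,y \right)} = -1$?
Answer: $230400$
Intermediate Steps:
$H{\left(L \right)} = -4$
$q = 16$ ($q = \left(-4\right)^{2} = 16$)
$d = 32$ ($d = \left(-8\right) \left(-4\right) = 32$)
$F = 480$ ($F = 32 \left(16 - 1\right) = 32 \cdot 15 = 480$)
$F^{2} = 480^{2} = 230400$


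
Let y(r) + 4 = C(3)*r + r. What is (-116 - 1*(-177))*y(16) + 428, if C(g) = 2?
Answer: 3112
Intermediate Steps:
y(r) = -4 + 3*r (y(r) = -4 + (2*r + r) = -4 + 3*r)
(-116 - 1*(-177))*y(16) + 428 = (-116 - 1*(-177))*(-4 + 3*16) + 428 = (-116 + 177)*(-4 + 48) + 428 = 61*44 + 428 = 2684 + 428 = 3112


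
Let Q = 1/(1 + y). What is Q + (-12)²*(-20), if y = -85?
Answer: -241921/84 ≈ -2880.0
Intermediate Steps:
Q = -1/84 (Q = 1/(1 - 85) = 1/(-84) = -1/84 ≈ -0.011905)
Q + (-12)²*(-20) = -1/84 + (-12)²*(-20) = -1/84 + 144*(-20) = -1/84 - 2880 = -241921/84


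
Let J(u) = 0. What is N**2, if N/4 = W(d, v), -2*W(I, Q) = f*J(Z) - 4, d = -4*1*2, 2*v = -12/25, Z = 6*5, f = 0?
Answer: 64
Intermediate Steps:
Z = 30
v = -6/25 (v = (-12/25)/2 = (-12*1/25)/2 = (1/2)*(-12/25) = -6/25 ≈ -0.24000)
d = -8 (d = -4*2 = -8)
W(I, Q) = 2 (W(I, Q) = -(0*0 - 4)/2 = -(0 - 4)/2 = -1/2*(-4) = 2)
N = 8 (N = 4*2 = 8)
N**2 = 8**2 = 64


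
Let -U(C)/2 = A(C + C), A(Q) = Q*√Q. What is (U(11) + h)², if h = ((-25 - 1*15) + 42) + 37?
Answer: 44113 - 3432*√22 ≈ 28016.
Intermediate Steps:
h = 39 (h = ((-25 - 15) + 42) + 37 = (-40 + 42) + 37 = 2 + 37 = 39)
A(Q) = Q^(3/2)
U(C) = -4*√2*C^(3/2) (U(C) = -2*(C + C)^(3/2) = -2*2*√2*C^(3/2) = -4*√2*C^(3/2))
(U(11) + h)² = (-4*√2*11^(3/2) + 39)² = (-4*√2*11*√11 + 39)² = (-44*√22 + 39)² = (39 - 44*√22)²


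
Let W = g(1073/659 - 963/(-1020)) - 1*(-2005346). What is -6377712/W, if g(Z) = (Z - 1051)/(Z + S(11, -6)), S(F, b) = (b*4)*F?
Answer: -373577548079472/117464341432127 ≈ -3.1803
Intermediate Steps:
S(F, b) = 4*F*b (S(F, b) = (4*b)*F = 4*F*b)
g(Z) = (-1051 + Z)/(-264 + Z) (g(Z) = (Z - 1051)/(Z + 4*11*(-6)) = (-1051 + Z)/(Z - 264) = (-1051 + Z)/(-264 + Z))
W = 117464341432127/58575481 (W = (-1051 + (1073/659 - 963/(-1020)))/(-264 + (1073/659 - 963/(-1020))) - 1*(-2005346) = (-1051 + (1073*(1/659) - 963*(-1/1020)))/(-264 + (1073*(1/659) - 963*(-1/1020))) + 2005346 = (-1051 + (1073/659 + 321/340))/(-264 + (1073/659 + 321/340)) + 2005346 = (-1051 + 576359/224060)/(-264 + 576359/224060) + 2005346 = -234910701/224060/(-58575481/224060) + 2005346 = -224060/58575481*(-234910701/224060) + 2005346 = 234910701/58575481 + 2005346 = 117464341432127/58575481 ≈ 2.0054e+6)
-6377712/W = -6377712/117464341432127/58575481 = -6377712*58575481/117464341432127 = -373577548079472/117464341432127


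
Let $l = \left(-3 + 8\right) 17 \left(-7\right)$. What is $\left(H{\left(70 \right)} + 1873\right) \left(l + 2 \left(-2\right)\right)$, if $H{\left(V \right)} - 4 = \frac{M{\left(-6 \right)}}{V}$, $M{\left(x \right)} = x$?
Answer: $- \frac{39349508}{35} \approx -1.1243 \cdot 10^{6}$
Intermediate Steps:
$l = -595$ ($l = 5 \cdot 17 \left(-7\right) = 85 \left(-7\right) = -595$)
$H{\left(V \right)} = 4 - \frac{6}{V}$
$\left(H{\left(70 \right)} + 1873\right) \left(l + 2 \left(-2\right)\right) = \left(\left(4 - \frac{6}{70}\right) + 1873\right) \left(-595 + 2 \left(-2\right)\right) = \left(\left(4 - \frac{3}{35}\right) + 1873\right) \left(-595 - 4\right) = \left(\left(4 - \frac{3}{35}\right) + 1873\right) \left(-599\right) = \left(\frac{137}{35} + 1873\right) \left(-599\right) = \frac{65692}{35} \left(-599\right) = - \frac{39349508}{35}$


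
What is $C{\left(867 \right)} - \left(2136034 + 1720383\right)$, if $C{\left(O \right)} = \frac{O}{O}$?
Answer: $-3856416$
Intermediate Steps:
$C{\left(O \right)} = 1$
$C{\left(867 \right)} - \left(2136034 + 1720383\right) = 1 - \left(2136034 + 1720383\right) = 1 - 3856417 = -3856416$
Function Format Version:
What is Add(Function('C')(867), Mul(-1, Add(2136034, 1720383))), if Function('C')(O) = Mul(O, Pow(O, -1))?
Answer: -3856416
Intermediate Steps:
Function('C')(O) = 1
Add(Function('C')(867), Mul(-1, Add(2136034, 1720383))) = Add(1, Mul(-1, Add(2136034, 1720383))) = Add(1, Mul(-1, 3856417)) = Add(1, -3856417) = -3856416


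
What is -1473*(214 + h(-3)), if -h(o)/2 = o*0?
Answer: -315222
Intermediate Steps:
h(o) = 0 (h(o) = -2*o*0 = -2*0 = 0)
-1473*(214 + h(-3)) = -1473*(214 + 0) = -1473*214 = -315222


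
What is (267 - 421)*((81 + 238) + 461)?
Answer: -120120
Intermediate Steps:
(267 - 421)*((81 + 238) + 461) = -154*(319 + 461) = -154*780 = -120120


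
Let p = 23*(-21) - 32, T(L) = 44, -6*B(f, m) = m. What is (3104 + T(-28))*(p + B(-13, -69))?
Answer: -1585018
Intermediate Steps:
B(f, m) = -m/6
p = -515 (p = -483 - 32 = -515)
(3104 + T(-28))*(p + B(-13, -69)) = (3104 + 44)*(-515 - ⅙*(-69)) = 3148*(-515 + 23/2) = 3148*(-1007/2) = -1585018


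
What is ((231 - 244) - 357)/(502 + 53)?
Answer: -⅔ ≈ -0.66667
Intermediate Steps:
((231 - 244) - 357)/(502 + 53) = (-13 - 357)/555 = -370*1/555 = -⅔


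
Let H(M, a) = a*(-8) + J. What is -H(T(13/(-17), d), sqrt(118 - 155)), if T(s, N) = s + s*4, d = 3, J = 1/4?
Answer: -1/4 + 8*I*sqrt(37) ≈ -0.25 + 48.662*I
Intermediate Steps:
J = 1/4 ≈ 0.25000
T(s, N) = 5*s (T(s, N) = s + 4*s = 5*s)
H(M, a) = 1/4 - 8*a (H(M, a) = a*(-8) + 1/4 = -8*a + 1/4 = 1/4 - 8*a)
-H(T(13/(-17), d), sqrt(118 - 155)) = -(1/4 - 8*sqrt(118 - 155)) = -(1/4 - 8*I*sqrt(37)) = -1/4 + 8*I*sqrt(37)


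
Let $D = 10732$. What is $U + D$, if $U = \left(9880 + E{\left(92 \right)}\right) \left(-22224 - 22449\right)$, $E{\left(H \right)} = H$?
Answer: $-445468424$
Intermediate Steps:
$U = -445479156$ ($U = \left(9880 + 92\right) \left(-22224 - 22449\right) = 9972 \left(-44673\right) = -445479156$)
$U + D = -445479156 + 10732 = -445468424$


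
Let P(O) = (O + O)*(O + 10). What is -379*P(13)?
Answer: -226642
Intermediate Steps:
P(O) = 2*O*(10 + O) (P(O) = (2*O)*(10 + O) = 2*O*(10 + O))
-379*P(13) = -758*13*(10 + 13) = -758*13*23 = -379*598 = -226642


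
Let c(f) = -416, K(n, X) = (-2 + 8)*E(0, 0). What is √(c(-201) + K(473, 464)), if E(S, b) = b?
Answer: 4*I*√26 ≈ 20.396*I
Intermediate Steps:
K(n, X) = 0 (K(n, X) = (-2 + 8)*0 = 6*0 = 0)
√(c(-201) + K(473, 464)) = √(-416 + 0) = √(-416) = 4*I*√26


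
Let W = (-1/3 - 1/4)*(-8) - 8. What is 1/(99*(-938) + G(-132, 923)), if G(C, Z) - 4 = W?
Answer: -3/278584 ≈ -1.0769e-5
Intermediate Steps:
W = -10/3 (W = (-1*⅓ - 1*¼)*(-8) - 8 = (-⅓ - ¼)*(-8) - 8 = -7/12*(-8) - 8 = 14/3 - 8 = -10/3 ≈ -3.3333)
G(C, Z) = ⅔ (G(C, Z) = 4 - 10/3 = ⅔)
1/(99*(-938) + G(-132, 923)) = 1/(99*(-938) + ⅔) = 1/(-92862 + ⅔) = 1/(-278584/3) = -3/278584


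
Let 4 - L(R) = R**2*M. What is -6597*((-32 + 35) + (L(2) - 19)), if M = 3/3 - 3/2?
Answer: 65970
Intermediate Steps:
M = -1/2 (M = 3*(1/3) - 3*1/2 = 1 - 3/2 = -1/2 ≈ -0.50000)
L(R) = 4 + R**2/2 (L(R) = 4 - R**2*(-1)/2 = 4 - (-1)*R**2/2 = 4 + R**2/2)
-6597*((-32 + 35) + (L(2) - 19)) = -6597*((-32 + 35) + ((4 + (1/2)*2**2) - 19)) = -6597*(3 + ((4 + (1/2)*4) - 19)) = -6597*(3 + ((4 + 2) - 19)) = -6597*(3 + (6 - 19)) = -6597*(3 - 13) = -6597*(-10) = 65970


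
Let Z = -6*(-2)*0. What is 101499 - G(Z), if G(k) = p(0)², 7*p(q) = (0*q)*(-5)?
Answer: 101499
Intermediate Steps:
Z = 0 (Z = 12*0 = 0)
p(q) = 0 (p(q) = ((0*q)*(-5))/7 = (0*(-5))/7 = (⅐)*0 = 0)
G(k) = 0 (G(k) = 0² = 0)
101499 - G(Z) = 101499 - 1*0 = 101499 + 0 = 101499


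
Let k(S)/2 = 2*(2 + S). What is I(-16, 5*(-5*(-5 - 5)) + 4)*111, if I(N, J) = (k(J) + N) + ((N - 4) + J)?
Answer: 137862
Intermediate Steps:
k(S) = 8 + 4*S (k(S) = 2*(2*(2 + S)) = 2*(4 + 2*S) = 8 + 4*S)
I(N, J) = 4 + 2*N + 5*J (I(N, J) = ((8 + 4*J) + N) + ((N - 4) + J) = (8 + N + 4*J) + ((-4 + N) + J) = (8 + N + 4*J) + (-4 + J + N) = 4 + 2*N + 5*J)
I(-16, 5*(-5*(-5 - 5)) + 4)*111 = (4 + 2*(-16) + 5*(5*(-5*(-5 - 5)) + 4))*111 = (4 - 32 + 5*(5*(-5*(-10)) + 4))*111 = (4 - 32 + 5*(5*50 + 4))*111 = (4 - 32 + 5*(250 + 4))*111 = (4 - 32 + 5*254)*111 = (4 - 32 + 1270)*111 = 1242*111 = 137862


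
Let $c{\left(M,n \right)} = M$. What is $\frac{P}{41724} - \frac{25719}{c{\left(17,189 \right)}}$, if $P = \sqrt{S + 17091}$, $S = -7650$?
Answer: $- \frac{25719}{17} + \frac{\sqrt{1049}}{13908} \approx -1512.9$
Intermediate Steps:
$P = 3 \sqrt{1049}$ ($P = \sqrt{-7650 + 17091} = \sqrt{9441} = 3 \sqrt{1049} \approx 97.165$)
$\frac{P}{41724} - \frac{25719}{c{\left(17,189 \right)}} = \frac{3 \sqrt{1049}}{41724} - \frac{25719}{17} = 3 \sqrt{1049} \cdot \frac{1}{41724} - \frac{25719}{17} = \frac{\sqrt{1049}}{13908} - \frac{25719}{17} = - \frac{25719}{17} + \frac{\sqrt{1049}}{13908}$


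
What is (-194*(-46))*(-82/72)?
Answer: -91471/9 ≈ -10163.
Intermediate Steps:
(-194*(-46))*(-82/72) = 8924*(-82*1/72) = 8924*(-41/36) = -91471/9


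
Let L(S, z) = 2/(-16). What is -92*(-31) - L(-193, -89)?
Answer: 22817/8 ≈ 2852.1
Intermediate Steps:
L(S, z) = -1/8 (L(S, z) = 2*(-1/16) = -1/8)
-92*(-31) - L(-193, -89) = -92*(-31) - 1*(-1/8) = 2852 + 1/8 = 22817/8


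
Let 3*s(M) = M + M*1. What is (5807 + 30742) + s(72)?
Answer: 36597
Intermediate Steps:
s(M) = 2*M/3 (s(M) = (M + M*1)/3 = (M + M)/3 = (2*M)/3 = 2*M/3)
(5807 + 30742) + s(72) = (5807 + 30742) + (2/3)*72 = 36549 + 48 = 36597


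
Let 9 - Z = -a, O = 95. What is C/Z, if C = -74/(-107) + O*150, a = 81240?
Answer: 2984/17013 ≈ 0.17540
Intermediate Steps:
C = 1524824/107 (C = -74/(-107) + 95*150 = -74*(-1/107) + 14250 = 74/107 + 14250 = 1524824/107 ≈ 14251.)
Z = 81249 (Z = 9 - (-1)*81240 = 9 - 1*(-81240) = 9 + 81240 = 81249)
C/Z = (1524824/107)/81249 = (1524824/107)*(1/81249) = 2984/17013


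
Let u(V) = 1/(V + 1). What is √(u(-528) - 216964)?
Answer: I*√60257195283/527 ≈ 465.79*I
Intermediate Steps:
u(V) = 1/(1 + V)
√(u(-528) - 216964) = √(1/(1 - 528) - 216964) = √(1/(-527) - 216964) = √(-1/527 - 216964) = √(-114340029/527) = I*√60257195283/527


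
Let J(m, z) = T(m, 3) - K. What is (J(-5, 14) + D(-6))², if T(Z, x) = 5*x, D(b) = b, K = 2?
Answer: 49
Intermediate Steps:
J(m, z) = 13 (J(m, z) = 5*3 - 1*2 = 15 - 2 = 13)
(J(-5, 14) + D(-6))² = (13 - 6)² = 7² = 49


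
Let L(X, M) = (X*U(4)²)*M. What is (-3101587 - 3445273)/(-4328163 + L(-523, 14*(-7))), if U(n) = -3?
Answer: 6546860/3866877 ≈ 1.6931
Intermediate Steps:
L(X, M) = 9*M*X (L(X, M) = (X*(-3)²)*M = (X*9)*M = (9*X)*M = 9*M*X)
(-3101587 - 3445273)/(-4328163 + L(-523, 14*(-7))) = (-3101587 - 3445273)/(-4328163 + 9*(14*(-7))*(-523)) = -6546860/(-4328163 + 9*(-98)*(-523)) = -6546860/(-4328163 + 461286) = -6546860/(-3866877) = -6546860*(-1/3866877) = 6546860/3866877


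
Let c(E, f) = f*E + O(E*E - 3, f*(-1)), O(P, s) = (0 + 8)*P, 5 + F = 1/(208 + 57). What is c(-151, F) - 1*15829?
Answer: 44336999/265 ≈ 1.6731e+5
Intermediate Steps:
F = -1324/265 (F = -5 + 1/(208 + 57) = -5 + 1/265 = -1324/265 ≈ -4.9962)
O(P, s) = 8*P
c(E, f) = -24 + 8*E**2 + E*f (c(E, f) = f*E + 8*(E*E - 3) = E*f + 8*(E**2 - 3) = E*f + 8*(-3 + E**2) = E*f + (-24 + 8*E**2) = -24 + 8*E**2 + E*f)
c(-151, F) - 1*15829 = (-24 + 8*(-151)**2 - 151*(-1324/265)) - 1*15829 = (-24 + 8*22801 + 199924/265) - 15829 = (-24 + 182408 + 199924/265) - 15829 = 48531684/265 - 15829 = 44336999/265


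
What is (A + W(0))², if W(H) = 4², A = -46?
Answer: 900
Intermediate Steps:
W(H) = 16
(A + W(0))² = (-46 + 16)² = (-30)² = 900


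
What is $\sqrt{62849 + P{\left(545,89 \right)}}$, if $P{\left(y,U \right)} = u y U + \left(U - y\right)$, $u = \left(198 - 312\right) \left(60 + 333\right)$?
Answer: $i \sqrt{2173058617} \approx 46616.0 i$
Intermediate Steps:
$u = -44802$ ($u = \left(-114\right) 393 = -44802$)
$P{\left(y,U \right)} = U - y - 44802 U y$ ($P{\left(y,U \right)} = - 44802 y U + \left(U - y\right) = - 44802 U y + \left(U - y\right) = U - y - 44802 U y$)
$\sqrt{62849 + P{\left(545,89 \right)}} = \sqrt{62849 - \left(456 + 2173121010\right)} = \sqrt{62849 - 2173121466} = \sqrt{-2173058617} = i \sqrt{2173058617}$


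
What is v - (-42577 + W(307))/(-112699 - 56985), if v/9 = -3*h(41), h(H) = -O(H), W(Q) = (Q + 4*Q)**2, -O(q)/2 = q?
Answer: -93341682/42421 ≈ -2200.4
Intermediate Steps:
O(q) = -2*q
W(Q) = 25*Q**2 (W(Q) = (5*Q)**2 = 25*Q**2)
h(H) = 2*H (h(H) = -(-2)*H = 2*H)
v = -2214 (v = 9*(-6*41) = 9*(-3*82) = 9*(-246) = -2214)
v - (-42577 + W(307))/(-112699 - 56985) = -2214 - (-42577 + 25*307**2)/(-112699 - 56985) = -2214 - (-42577 + 25*94249)/(-169684) = -2214 - (-42577 + 2356225)*(-1)/169684 = -2214 - 2313648*(-1)/169684 = -2214 - 1*(-578412/42421) = -2214 + 578412/42421 = -93341682/42421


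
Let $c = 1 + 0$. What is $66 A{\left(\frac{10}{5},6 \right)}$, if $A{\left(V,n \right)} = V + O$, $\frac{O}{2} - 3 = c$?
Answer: $660$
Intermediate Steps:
$c = 1$
$O = 8$ ($O = 6 + 2 \cdot 1 = 6 + 2 = 8$)
$A{\left(V,n \right)} = 8 + V$ ($A{\left(V,n \right)} = V + 8 = 8 + V$)
$66 A{\left(\frac{10}{5},6 \right)} = 66 \left(8 + \frac{10}{5}\right) = 66 \left(8 + 10 \cdot \frac{1}{5}\right) = 66 \left(8 + 2\right) = 66 \cdot 10 = 660$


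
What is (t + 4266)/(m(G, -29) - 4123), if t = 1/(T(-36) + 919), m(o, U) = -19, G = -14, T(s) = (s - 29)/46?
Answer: -825980/801971 ≈ -1.0299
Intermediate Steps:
T(s) = -29/46 + s/46 (T(s) = (-29 + s)*(1/46) = -29/46 + s/46)
t = 46/42209 (t = 1/((-29/46 + (1/46)*(-36)) + 919) = 1/((-29/46 - 18/23) + 919) = 1/(-65/46 + 919) = 1/(42209/46) = 46/42209 ≈ 0.0010898)
(t + 4266)/(m(G, -29) - 4123) = (46/42209 + 4266)/(-19 - 4123) = (180063640/42209)/(-4142) = (180063640/42209)*(-1/4142) = -825980/801971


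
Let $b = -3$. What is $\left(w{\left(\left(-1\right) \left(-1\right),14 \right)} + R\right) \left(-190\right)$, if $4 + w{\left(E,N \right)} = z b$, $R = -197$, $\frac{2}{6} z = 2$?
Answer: $41610$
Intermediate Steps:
$z = 6$ ($z = 3 \cdot 2 = 6$)
$w{\left(E,N \right)} = -22$ ($w{\left(E,N \right)} = -4 + 6 \left(-3\right) = -4 - 18 = -22$)
$\left(w{\left(\left(-1\right) \left(-1\right),14 \right)} + R\right) \left(-190\right) = \left(-22 - 197\right) \left(-190\right) = \left(-219\right) \left(-190\right) = 41610$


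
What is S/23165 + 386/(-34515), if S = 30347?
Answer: 207697003/159907995 ≈ 1.2989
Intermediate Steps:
S/23165 + 386/(-34515) = 30347/23165 + 386/(-34515) = 30347*(1/23165) + 386*(-1/34515) = 30347/23165 - 386/34515 = 207697003/159907995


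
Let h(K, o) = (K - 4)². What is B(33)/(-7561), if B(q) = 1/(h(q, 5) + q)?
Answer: -1/6608314 ≈ -1.5132e-7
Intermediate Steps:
h(K, o) = (-4 + K)²
B(q) = 1/(q + (-4 + q)²) (B(q) = 1/((-4 + q)² + q) = 1/(q + (-4 + q)²))
B(33)/(-7561) = 1/((33 + (-4 + 33)²)*(-7561)) = -1/7561/(33 + 29²) = -1/7561/(33 + 841) = -1/7561/874 = (1/874)*(-1/7561) = -1/6608314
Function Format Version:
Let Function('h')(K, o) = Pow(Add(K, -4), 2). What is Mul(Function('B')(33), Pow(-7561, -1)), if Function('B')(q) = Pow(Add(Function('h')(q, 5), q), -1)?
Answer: Rational(-1, 6608314) ≈ -1.5132e-7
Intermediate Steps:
Function('h')(K, o) = Pow(Add(-4, K), 2)
Function('B')(q) = Pow(Add(q, Pow(Add(-4, q), 2)), -1) (Function('B')(q) = Pow(Add(Pow(Add(-4, q), 2), q), -1) = Pow(Add(q, Pow(Add(-4, q), 2)), -1))
Mul(Function('B')(33), Pow(-7561, -1)) = Mul(Pow(Add(33, Pow(Add(-4, 33), 2)), -1), Pow(-7561, -1)) = Mul(Pow(Add(33, Pow(29, 2)), -1), Rational(-1, 7561)) = Mul(Pow(Add(33, 841), -1), Rational(-1, 7561)) = Mul(Pow(874, -1), Rational(-1, 7561)) = Mul(Rational(1, 874), Rational(-1, 7561)) = Rational(-1, 6608314)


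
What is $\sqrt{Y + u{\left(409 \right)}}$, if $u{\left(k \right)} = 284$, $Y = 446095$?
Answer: $\sqrt{446379} \approx 668.12$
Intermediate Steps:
$\sqrt{Y + u{\left(409 \right)}} = \sqrt{446095 + 284} = \sqrt{446379}$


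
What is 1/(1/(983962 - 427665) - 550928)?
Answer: -556297/306479593615 ≈ -1.8151e-6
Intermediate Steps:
1/(1/(983962 - 427665) - 550928) = 1/(1/556297 - 550928) = 1/(-306479593615/556297) = -556297/306479593615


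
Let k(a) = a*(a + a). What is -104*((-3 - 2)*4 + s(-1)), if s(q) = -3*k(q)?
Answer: 2704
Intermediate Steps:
k(a) = 2*a² (k(a) = a*(2*a) = 2*a²)
s(q) = -6*q²
-104*((-3 - 2)*4 + s(-1)) = -104*((-3 - 2)*4 - 6*(-1)²) = -104*(-5*4 - 6*1) = -104*(-20 - 6) = -104*(-26) = 2704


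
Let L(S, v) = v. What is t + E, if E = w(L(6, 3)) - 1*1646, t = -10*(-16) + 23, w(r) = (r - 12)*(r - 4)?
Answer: -1454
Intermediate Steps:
w(r) = (-12 + r)*(-4 + r)
t = 183 (t = 160 + 23 = 183)
E = -1637 (E = (48 + 3² - 16*3) - 1*1646 = (48 + 9 - 48) - 1646 = 9 - 1646 = -1637)
t + E = 183 - 1637 = -1454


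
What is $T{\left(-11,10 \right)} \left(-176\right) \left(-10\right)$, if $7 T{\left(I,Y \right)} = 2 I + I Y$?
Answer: $- \frac{232320}{7} \approx -33189.0$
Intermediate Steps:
$T{\left(I,Y \right)} = \frac{2 I}{7} + \frac{I Y}{7}$ ($T{\left(I,Y \right)} = \frac{2 I + I Y}{7} = \frac{2 I}{7} + \frac{I Y}{7}$)
$T{\left(-11,10 \right)} \left(-176\right) \left(-10\right) = \frac{1}{7} \left(-11\right) \left(2 + 10\right) \left(-176\right) \left(-10\right) = \frac{1}{7} \left(-11\right) 12 \left(-176\right) \left(-10\right) = \left(- \frac{132}{7}\right) \left(-176\right) \left(-10\right) = \frac{23232}{7} \left(-10\right) = - \frac{232320}{7}$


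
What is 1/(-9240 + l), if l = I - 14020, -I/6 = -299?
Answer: -1/21466 ≈ -4.6585e-5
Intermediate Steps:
I = 1794 (I = -6*(-299) = 1794)
l = -12226 (l = 1794 - 14020 = -12226)
1/(-9240 + l) = 1/(-9240 - 12226) = 1/(-21466) = -1/21466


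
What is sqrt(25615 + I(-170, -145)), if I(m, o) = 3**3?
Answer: sqrt(25642) ≈ 160.13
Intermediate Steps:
I(m, o) = 27
sqrt(25615 + I(-170, -145)) = sqrt(25615 + 27) = sqrt(25642)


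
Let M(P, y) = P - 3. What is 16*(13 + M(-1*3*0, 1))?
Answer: 160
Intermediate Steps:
M(P, y) = -3 + P
16*(13 + M(-1*3*0, 1)) = 16*(13 + (-3 - 1*3*0)) = 16*(13 + (-3 - 3*0)) = 16*(13 + (-3 + 0)) = 16*(13 - 3) = 16*10 = 160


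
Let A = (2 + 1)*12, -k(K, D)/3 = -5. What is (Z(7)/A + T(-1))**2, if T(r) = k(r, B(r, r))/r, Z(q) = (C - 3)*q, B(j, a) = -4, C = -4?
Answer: 346921/1296 ≈ 267.69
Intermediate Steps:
k(K, D) = 15 (k(K, D) = -3*(-5) = 15)
A = 36 (A = 3*12 = 36)
Z(q) = -7*q (Z(q) = (-4 - 3)*q = -7*q)
T(r) = 15/r
(Z(7)/A + T(-1))**2 = (-7*7/36 + 15/(-1))**2 = (-49*1/36 + 15*(-1))**2 = (-49/36 - 15)**2 = (-589/36)**2 = 346921/1296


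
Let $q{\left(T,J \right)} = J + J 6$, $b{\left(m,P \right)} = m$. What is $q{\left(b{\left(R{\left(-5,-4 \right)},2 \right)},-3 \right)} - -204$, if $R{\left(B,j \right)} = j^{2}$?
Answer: $183$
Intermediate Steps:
$q{\left(T,J \right)} = 7 J$ ($q{\left(T,J \right)} = J + 6 J = 7 J$)
$q{\left(b{\left(R{\left(-5,-4 \right)},2 \right)},-3 \right)} - -204 = 7 \left(-3\right) - -204 = -21 + 204 = 183$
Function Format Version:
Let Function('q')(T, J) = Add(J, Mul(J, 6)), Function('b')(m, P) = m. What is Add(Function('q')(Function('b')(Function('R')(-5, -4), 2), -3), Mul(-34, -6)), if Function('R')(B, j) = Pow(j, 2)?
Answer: 183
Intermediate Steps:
Function('q')(T, J) = Mul(7, J) (Function('q')(T, J) = Add(J, Mul(6, J)) = Mul(7, J))
Add(Function('q')(Function('b')(Function('R')(-5, -4), 2), -3), Mul(-34, -6)) = Add(Mul(7, -3), Mul(-34, -6)) = Add(-21, 204) = 183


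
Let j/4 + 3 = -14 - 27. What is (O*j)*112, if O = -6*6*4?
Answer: 2838528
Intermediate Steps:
j = -176 (j = -12 + 4*(-14 - 27) = -12 + 4*(-41) = -12 - 164 = -176)
O = -144 (O = -36*4 = -144)
(O*j)*112 = -144*(-176)*112 = 25344*112 = 2838528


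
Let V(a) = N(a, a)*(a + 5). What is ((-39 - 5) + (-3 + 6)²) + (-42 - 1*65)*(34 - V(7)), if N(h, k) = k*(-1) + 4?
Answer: -7525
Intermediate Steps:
N(h, k) = 4 - k (N(h, k) = -k + 4 = 4 - k)
V(a) = (4 - a)*(5 + a) (V(a) = (4 - a)*(a + 5) = (4 - a)*(5 + a))
((-39 - 5) + (-3 + 6)²) + (-42 - 1*65)*(34 - V(7)) = ((-39 - 5) + (-3 + 6)²) + (-42 - 1*65)*(34 - (20 - 1*7 - 1*7²)) = (-44 + 3²) + (-42 - 65)*(34 - (20 - 7 - 1*49)) = (-44 + 9) - 107*(34 - (20 - 7 - 49)) = -35 - 107*(34 - 1*(-36)) = -35 - 107*(34 + 36) = -35 - 107*70 = -35 - 7490 = -7525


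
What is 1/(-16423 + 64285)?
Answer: 1/47862 ≈ 2.0893e-5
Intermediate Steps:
1/(-16423 + 64285) = 1/47862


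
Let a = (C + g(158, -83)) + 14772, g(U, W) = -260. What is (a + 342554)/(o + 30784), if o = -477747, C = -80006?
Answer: -277060/446963 ≈ -0.61987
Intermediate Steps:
a = -65494 (a = (-80006 - 260) + 14772 = -80266 + 14772 = -65494)
(a + 342554)/(o + 30784) = (-65494 + 342554)/(-477747 + 30784) = 277060/(-446963) = 277060*(-1/446963) = -277060/446963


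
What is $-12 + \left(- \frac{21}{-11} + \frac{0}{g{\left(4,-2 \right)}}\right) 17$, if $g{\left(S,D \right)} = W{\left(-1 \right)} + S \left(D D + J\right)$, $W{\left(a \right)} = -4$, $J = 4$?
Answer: $\frac{225}{11} \approx 20.455$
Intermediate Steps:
$g{\left(S,D \right)} = -4 + S \left(4 + D^{2}\right)$ ($g{\left(S,D \right)} = -4 + S \left(D D + 4\right) = -4 + S \left(D^{2} + 4\right) = -4 + S \left(4 + D^{2}\right)$)
$-12 + \left(- \frac{21}{-11} + \frac{0}{g{\left(4,-2 \right)}}\right) 17 = -12 + \left(- \frac{21}{-11} + \frac{0}{-4 + 4 \cdot 4 + 4 \left(-2\right)^{2}}\right) 17 = -12 + \left(\left(-21\right) \left(- \frac{1}{11}\right) + \frac{0}{-4 + 16 + 4 \cdot 4}\right) 17 = -12 + \left(\frac{21}{11} + \frac{0}{-4 + 16 + 16}\right) 17 = -12 + \left(\frac{21}{11} + \frac{0}{28}\right) 17 = -12 + \left(\frac{21}{11} + 0 \cdot \frac{1}{28}\right) 17 = -12 + \left(\frac{21}{11} + 0\right) 17 = -12 + \frac{21}{11} \cdot 17 = -12 + \frac{357}{11} = \frac{225}{11}$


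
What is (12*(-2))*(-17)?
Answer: 408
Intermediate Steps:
(12*(-2))*(-17) = -24*(-17) = 408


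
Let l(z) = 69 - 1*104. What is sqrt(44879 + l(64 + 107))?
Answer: 2*sqrt(11211) ≈ 211.76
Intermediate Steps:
l(z) = -35 (l(z) = 69 - 104 = -35)
sqrt(44879 + l(64 + 107)) = sqrt(44879 - 35) = sqrt(44844) = 2*sqrt(11211)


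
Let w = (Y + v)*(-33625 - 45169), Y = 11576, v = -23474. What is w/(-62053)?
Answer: -937491012/62053 ≈ -15108.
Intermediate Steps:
w = 937491012 (w = (11576 - 23474)*(-33625 - 45169) = -11898*(-78794) = 937491012)
w/(-62053) = 937491012/(-62053) = 937491012*(-1/62053) = -937491012/62053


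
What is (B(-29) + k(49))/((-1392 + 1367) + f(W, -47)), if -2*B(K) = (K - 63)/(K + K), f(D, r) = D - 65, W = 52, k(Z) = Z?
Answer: -699/551 ≈ -1.2686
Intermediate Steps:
f(D, r) = -65 + D
B(K) = -(-63 + K)/(4*K) (B(K) = -(K - 63)/(2*(K + K)) = -(-63 + K)/(2*(2*K)) = -(-63 + K)*1/(2*K)/2 = -(-63 + K)/(4*K))
(B(-29) + k(49))/((-1392 + 1367) + f(W, -47)) = ((1/4)*(63 - 1*(-29))/(-29) + 49)/((-1392 + 1367) + (-65 + 52)) = ((1/4)*(-1/29)*(63 + 29) + 49)/(-25 - 13) = ((1/4)*(-1/29)*92 + 49)/(-38) = (-23/29 + 49)*(-1/38) = (1398/29)*(-1/38) = -699/551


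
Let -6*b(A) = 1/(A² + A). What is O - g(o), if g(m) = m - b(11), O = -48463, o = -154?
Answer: -38260729/792 ≈ -48309.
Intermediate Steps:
b(A) = -1/(6*(A + A²)) (b(A) = -1/(6*(A² + A)) = -1/(6*(A + A²)))
g(m) = 1/792 + m (g(m) = m - (-1)/(6*11*(1 + 11)) = m - (-1)/(6*11*12) = m - 1*(-1/792) = m + 1/792 = 1/792 + m)
O - g(o) = -48463 - (1/792 - 154) = -48463 - 1*(-121967/792) = -48463 + 121967/792 = -38260729/792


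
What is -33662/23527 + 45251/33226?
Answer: -1454955/21127246 ≈ -0.068866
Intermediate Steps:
-33662/23527 + 45251/33226 = -33662*1/23527 + 45251*(1/33226) = -33662/23527 + 1223/898 = -1454955/21127246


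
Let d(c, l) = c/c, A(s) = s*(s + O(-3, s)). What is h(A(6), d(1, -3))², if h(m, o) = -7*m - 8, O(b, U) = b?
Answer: 17956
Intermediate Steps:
A(s) = s*(-3 + s) (A(s) = s*(s - 3) = s*(-3 + s))
d(c, l) = 1
h(m, o) = -8 - 7*m
h(A(6), d(1, -3))² = (-8 - 42*(-3 + 6))² = (-8 - 42*3)² = (-8 - 7*18)² = (-8 - 126)² = (-134)² = 17956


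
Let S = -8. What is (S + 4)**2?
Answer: 16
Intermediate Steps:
(S + 4)**2 = (-8 + 4)**2 = (-4)**2 = 16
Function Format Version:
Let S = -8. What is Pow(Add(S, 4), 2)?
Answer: 16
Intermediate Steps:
Pow(Add(S, 4), 2) = Pow(Add(-8, 4), 2) = Pow(-4, 2) = 16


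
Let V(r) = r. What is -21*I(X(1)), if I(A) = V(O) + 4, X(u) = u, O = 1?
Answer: -105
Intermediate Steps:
I(A) = 5 (I(A) = 1 + 4 = 5)
-21*I(X(1)) = -21*5 = -105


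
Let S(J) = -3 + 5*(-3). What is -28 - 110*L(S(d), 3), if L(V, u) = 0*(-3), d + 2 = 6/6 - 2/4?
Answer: -28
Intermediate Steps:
d = -3/2 (d = -2 + (6/6 - 2/4) = -2 + (6*(1/6) - 2*1/4) = -2 + (1 - 1/2) = -2 + 1/2 = -3/2 ≈ -1.5000)
S(J) = -18 (S(J) = -3 - 15 = -18)
L(V, u) = 0
-28 - 110*L(S(d), 3) = -28 - 110*0 = -28 + 0 = -28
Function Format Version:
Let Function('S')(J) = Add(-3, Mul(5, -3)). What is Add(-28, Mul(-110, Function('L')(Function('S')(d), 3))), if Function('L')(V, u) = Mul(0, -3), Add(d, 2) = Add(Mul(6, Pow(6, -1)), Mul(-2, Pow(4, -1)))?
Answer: -28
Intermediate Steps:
d = Rational(-3, 2) (d = Add(-2, Add(Mul(6, Pow(6, -1)), Mul(-2, Pow(4, -1)))) = Add(-2, Add(Mul(6, Rational(1, 6)), Mul(-2, Rational(1, 4)))) = Add(-2, Add(1, Rational(-1, 2))) = Add(-2, Rational(1, 2)) = Rational(-3, 2) ≈ -1.5000)
Function('S')(J) = -18 (Function('S')(J) = Add(-3, -15) = -18)
Function('L')(V, u) = 0
Add(-28, Mul(-110, Function('L')(Function('S')(d), 3))) = Add(-28, Mul(-110, 0)) = Add(-28, 0) = -28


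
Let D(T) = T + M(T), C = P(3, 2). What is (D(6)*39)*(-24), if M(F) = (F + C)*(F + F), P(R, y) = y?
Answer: -95472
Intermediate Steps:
C = 2
M(F) = 2*F*(2 + F) (M(F) = (F + 2)*(F + F) = (2 + F)*(2*F) = 2*F*(2 + F))
D(T) = T + 2*T*(2 + T)
(D(6)*39)*(-24) = ((6*(5 + 2*6))*39)*(-24) = ((6*(5 + 12))*39)*(-24) = ((6*17)*39)*(-24) = (102*39)*(-24) = 3978*(-24) = -95472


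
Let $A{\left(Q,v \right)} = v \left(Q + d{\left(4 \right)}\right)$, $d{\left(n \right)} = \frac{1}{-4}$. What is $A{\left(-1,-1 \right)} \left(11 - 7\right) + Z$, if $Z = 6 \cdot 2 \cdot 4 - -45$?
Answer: $98$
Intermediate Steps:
$d{\left(n \right)} = - \frac{1}{4}$
$A{\left(Q,v \right)} = v \left(- \frac{1}{4} + Q\right)$ ($A{\left(Q,v \right)} = v \left(Q - \frac{1}{4}\right) = v \left(- \frac{1}{4} + Q\right)$)
$Z = 93$ ($Z = 12 \cdot 4 + 45 = 48 + 45 = 93$)
$A{\left(-1,-1 \right)} \left(11 - 7\right) + Z = - (- \frac{1}{4} - 1) \left(11 - 7\right) + 93 = \left(-1\right) \left(- \frac{5}{4}\right) 4 + 93 = \frac{5}{4} \cdot 4 + 93 = 5 + 93 = 98$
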